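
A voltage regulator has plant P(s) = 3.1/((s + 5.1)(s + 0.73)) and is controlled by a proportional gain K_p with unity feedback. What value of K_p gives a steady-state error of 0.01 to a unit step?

K_p = 119

Steady-state error for a unit step on this type-0 loop is 1/(1 + K_p·P(0)).
P(0) = 0.8327. Require 1/(1 + K_p·0.8327) = 0.01, so 1 + 0.8327·K_p = 100.
K_p = (100 − 1)/0.8327 = 119.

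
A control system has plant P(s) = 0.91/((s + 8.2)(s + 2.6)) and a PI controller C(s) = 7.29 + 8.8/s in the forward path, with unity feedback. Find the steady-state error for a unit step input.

The open loop C(s)P(s) has a pole at the origin (type 1), so the static position error constant is infinite and e_ss = 1/(1+∞) = 0.

0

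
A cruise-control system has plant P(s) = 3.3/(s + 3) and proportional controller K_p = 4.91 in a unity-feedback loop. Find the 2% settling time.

Closed-loop transfer function: T(s) = K_p·P(s)/(1 + K_p·P(s)) = 16.2/(s + 3 + 16.2) = 16.2/(s + 19.2).
Time constant τ = 1/19.2 = 0.05208 s, so the 2% settling time is about 4τ = 0.208 s.

T_s ≈ 0.208 s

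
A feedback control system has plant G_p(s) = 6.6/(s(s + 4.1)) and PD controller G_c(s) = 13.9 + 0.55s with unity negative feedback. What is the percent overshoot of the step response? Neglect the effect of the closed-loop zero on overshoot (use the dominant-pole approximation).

25%

Forward path: (13.9 + 0.55s)·6.6/(s(s+4.1)). The closed-loop characteristic equation is s² + (4.1 + 6.6·0.55)s + 6.6·13.9 = 0.
That is s² + 7.73s + 91.74 = 0, so ω_n = 9.578 rad/s and ζ = 7.73/(2·9.578) = 0.4035.
%OS = 100·exp(−πζ/√(1−ζ²)) = 25%.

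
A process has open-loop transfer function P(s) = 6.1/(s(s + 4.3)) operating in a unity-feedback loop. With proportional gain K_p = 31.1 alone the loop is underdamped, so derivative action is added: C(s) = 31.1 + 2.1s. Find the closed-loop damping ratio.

ζ = 0.621

Forward path: (31.1 + 2.1s)·6.1/(s(s+4.3)). The closed-loop characteristic equation is s² + (4.3 + 6.1·2.1)s + 6.1·31.1 = 0.
That is s² + 17.11s + 189.7 = 0, so ω_n = 13.77 rad/s and ζ = 17.11/(2·13.77) = 0.6211.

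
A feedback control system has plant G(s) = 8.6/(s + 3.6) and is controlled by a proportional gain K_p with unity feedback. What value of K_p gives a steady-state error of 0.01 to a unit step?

K_p = 41.4

Steady-state error for a unit step on this type-0 loop is 1/(1 + K_p·G(0)).
G(0) = 2.389. Require 1/(1 + K_p·2.389) = 0.01, so 1 + 2.389·K_p = 100.
K_p = (100 − 1)/2.389 = 41.4.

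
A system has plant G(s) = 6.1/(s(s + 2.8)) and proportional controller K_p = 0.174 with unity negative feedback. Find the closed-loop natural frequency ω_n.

With unity feedback the closed-loop characteristic equation is s² + 2.8s + 0.174·6.1 = s² + 2.8s + 1.061 = 0.
Matching s² + 2ζω_n s + ω_n²: ω_n = √1.061 = 1.03 rad/s and 2ζω_n = 2.8, so ζ = 2.8/(2·1.03) = 1.36.

ω_n = 1.03 rad/s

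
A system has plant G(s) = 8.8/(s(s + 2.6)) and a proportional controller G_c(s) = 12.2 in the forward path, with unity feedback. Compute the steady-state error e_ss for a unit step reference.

The open loop G_c(s)G(s) has a pole at the origin (type 1), so the static position error constant is infinite and e_ss = 1/(1+∞) = 0.

0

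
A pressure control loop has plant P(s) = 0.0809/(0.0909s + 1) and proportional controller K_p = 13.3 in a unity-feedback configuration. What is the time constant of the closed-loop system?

Closed loop: T(s) = K_p·P/(1+K_p·P) = 1.076/(0.0909s + 1 + 1.076), with pole at s = −(1 + 1.076)/0.0909 = −22.84.
Closed-loop time constant τ = 1/22.84 = 0.0438 s.

τ = 0.0438 s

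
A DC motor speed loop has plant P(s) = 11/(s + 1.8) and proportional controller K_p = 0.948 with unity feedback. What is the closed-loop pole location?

Closed-loop transfer function: T(s) = K_p·P(s)/(1 + K_p·P(s)) = 10.43/(s + 1.8 + 10.43) = 10.43/(s + 12.23).
The closed-loop pole is at s = −12.23.

s = -12.23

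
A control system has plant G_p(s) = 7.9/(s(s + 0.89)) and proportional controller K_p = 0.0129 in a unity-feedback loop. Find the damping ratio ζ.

ζ = 1.39

With unity feedback the closed-loop characteristic equation is s² + 0.89s + 0.0129·7.9 = s² + 0.89s + 0.1019 = 0.
Matching s² + 2ζω_n s + ω_n²: ω_n = √0.1019 = 0.3192 rad/s and 2ζω_n = 0.89, so ζ = 0.89/(2·0.3192) = 1.39.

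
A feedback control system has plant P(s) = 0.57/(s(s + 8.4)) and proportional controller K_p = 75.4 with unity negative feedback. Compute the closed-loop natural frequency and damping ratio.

ω_n = 6.56 rad/s, ζ = 0.641

The closed-loop denominator is s(s+8.4) + 75.4·0.57 = s² + 8.4s + 42.98.
Matching s² + 2ζω_n s + ω_n²: ω_n = √42.98 = 6.556 rad/s and 2ζω_n = 8.4, so ζ = 8.4/(2·6.556) = 0.641.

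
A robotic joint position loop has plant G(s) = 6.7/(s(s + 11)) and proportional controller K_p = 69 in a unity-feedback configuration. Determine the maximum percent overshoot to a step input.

43.5%

From 1 + K_pG(s) = 0: s² + 11s + 462.3 = 0 ⇒ ω_n = 21.5, ζ = 0.2558.
%OS = 100·exp(−πζ/√(1−ζ²)) = 100·exp(−π·0.2558/√0.9346) = 43.5%.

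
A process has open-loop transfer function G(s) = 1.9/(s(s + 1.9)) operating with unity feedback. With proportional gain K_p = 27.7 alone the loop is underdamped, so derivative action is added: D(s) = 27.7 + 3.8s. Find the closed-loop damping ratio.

Forward path: (27.7 + 3.8s)·1.9/(s(s+1.9)). The closed-loop characteristic equation is s² + (1.9 + 1.9·3.8)s + 1.9·27.7 = 0.
That is s² + 9.12s + 52.63 = 0, so ω_n = 7.255 rad/s and ζ = 9.12/(2·7.255) = 0.6286.

ζ = 0.629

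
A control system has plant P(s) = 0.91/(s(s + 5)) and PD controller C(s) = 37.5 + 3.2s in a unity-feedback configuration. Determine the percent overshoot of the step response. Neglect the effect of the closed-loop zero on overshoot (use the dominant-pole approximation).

5.55%

Forward path: (37.5 + 3.2s)·0.91/(s(s+5)). The closed-loop characteristic equation is s² + (5 + 0.91·3.2)s + 0.91·37.5 = 0.
That is s² + 7.912s + 34.12 = 0, so ω_n = 5.842 rad/s and ζ = 7.912/(2·5.842) = 0.6772.
%OS = 100·exp(−πζ/√(1−ζ²)) = 5.55%.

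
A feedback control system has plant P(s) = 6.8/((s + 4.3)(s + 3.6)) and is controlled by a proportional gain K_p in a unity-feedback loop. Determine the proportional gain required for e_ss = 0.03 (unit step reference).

Steady-state error for a unit step on this type-0 loop is 1/(1 + K_p·P(0)).
P(0) = 0.4393. Require 1/(1 + K_p·0.4393) = 0.03, so 1 + 0.4393·K_p = 33.33.
K_p = (33.33 − 1)/0.4393 = 73.6.

K_p = 73.6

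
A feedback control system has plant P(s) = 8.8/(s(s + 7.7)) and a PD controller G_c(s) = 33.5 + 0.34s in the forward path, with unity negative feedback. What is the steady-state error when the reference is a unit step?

The open loop G_c(s)P(s) has a pole at the origin (type 1), so the static position error constant is infinite and e_ss = 1/(1+∞) = 0.

0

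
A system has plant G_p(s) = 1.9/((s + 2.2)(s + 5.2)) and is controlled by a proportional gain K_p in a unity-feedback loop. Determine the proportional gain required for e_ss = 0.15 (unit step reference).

For a type-0 loop with proportional control, e_ss = 1/(1 + K_p·G_p(0)).
G_p(0) = 0.1661. Require 1/(1 + K_p·0.1661) = 0.15, so 1 + 0.1661·K_p = 6.667.
K_p = (6.667 − 1)/0.1661 = 34.1.

K_p = 34.1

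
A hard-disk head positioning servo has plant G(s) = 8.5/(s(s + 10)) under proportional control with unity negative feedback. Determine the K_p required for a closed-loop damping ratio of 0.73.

K_p = 5.52

Closed-loop characteristic equation: s² + 10s + K_p·8.5 = 0.
So ω_n = √(8.5K_p) and 2ζω_n = 10, giving ζ = 10/(2√(8.5K_p)).
Setting ζ = 0.73: √(8.5K_p) = 10/(2·0.73) = 6.849, so K_p = 46.91/8.5 = 5.52.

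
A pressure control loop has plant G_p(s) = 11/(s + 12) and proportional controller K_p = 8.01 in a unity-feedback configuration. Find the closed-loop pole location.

Closed-loop transfer function: T(s) = K_p·G_p(s)/(1 + K_p·G_p(s)) = 88.11/(s + 12 + 88.11) = 88.11/(s + 100.1).
The closed-loop pole is at s = −100.1.

s = -100.1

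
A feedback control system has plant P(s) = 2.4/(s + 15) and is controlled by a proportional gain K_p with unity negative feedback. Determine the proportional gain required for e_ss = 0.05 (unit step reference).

Steady-state error for a unit step on this type-0 loop is 1/(1 + K_p·P(0)).
P(0) = 0.16. Require 1/(1 + K_p·0.16) = 0.05, so 1 + 0.16·K_p = 20.
K_p = (20 − 1)/0.16 = 119.

K_p = 119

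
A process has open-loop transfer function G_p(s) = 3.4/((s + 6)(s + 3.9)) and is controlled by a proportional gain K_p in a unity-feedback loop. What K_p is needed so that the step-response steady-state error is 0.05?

K_p = 131

Steady-state error for a unit step on this type-0 loop is 1/(1 + K_p·G_p(0)).
G_p(0) = 0.1453. Require 1/(1 + K_p·0.1453) = 0.05, so 1 + 0.1453·K_p = 20.
K_p = (20 − 1)/0.1453 = 131.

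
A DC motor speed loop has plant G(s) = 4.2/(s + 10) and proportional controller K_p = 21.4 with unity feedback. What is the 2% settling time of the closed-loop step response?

Closed-loop transfer function: T(s) = K_p·G(s)/(1 + K_p·G(s)) = 89.88/(s + 10 + 89.88) = 89.88/(s + 99.88).
Time constant τ = 1/99.88 = 0.01001 s, so the 2% settling time is about 4τ = 0.04 s.

T_s ≈ 0.04 s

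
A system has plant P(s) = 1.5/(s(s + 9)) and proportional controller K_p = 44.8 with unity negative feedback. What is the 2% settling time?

Closed-loop characteristic equation: s² + 9s + 67.2 = 0, so ω_n = 8.198 rad/s and ζ = 9/(2·8.198) = 0.5489.
2% settling time T_s ≈ 4/(ζω_n) = 4/4.5 = 0.889 s.

T_s ≈ 0.889 s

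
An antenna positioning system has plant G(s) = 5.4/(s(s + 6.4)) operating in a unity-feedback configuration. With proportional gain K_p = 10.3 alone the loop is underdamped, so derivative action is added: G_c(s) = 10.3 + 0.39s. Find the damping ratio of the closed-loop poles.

ζ = 0.57

Forward path: (10.3 + 0.39s)·5.4/(s(s+6.4)). The closed-loop characteristic equation is s² + (6.4 + 5.4·0.39)s + 5.4·10.3 = 0.
That is s² + 8.506s + 55.62 = 0, so ω_n = 7.458 rad/s and ζ = 8.506/(2·7.458) = 0.5703.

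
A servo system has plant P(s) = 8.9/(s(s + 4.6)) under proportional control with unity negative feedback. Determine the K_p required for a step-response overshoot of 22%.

K_p = 3.15

From %OS = 100·exp(−πζ/√(1−ζ²)) = 22%, ζ = −ln(0.22)/√(π²+ln²(0.22)) = 0.4342.
Characteristic equation s² + 4.6s + 8.9K_p = 0 gives ζ = 4.6/(2√(8.9K_p)).
Setting ζ = 0.4342: √(8.9K_p) = 4.6/(2·0.4342) = 5.298, so K_p = 28.06/8.9 = 3.15.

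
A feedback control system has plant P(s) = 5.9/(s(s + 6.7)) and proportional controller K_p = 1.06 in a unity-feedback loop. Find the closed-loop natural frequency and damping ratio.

ω_n = 2.5 rad/s, ζ = 1.34

The closed-loop denominator is s(s+6.7) + 1.06·5.9 = s² + 6.7s + 6.254.
So ω_n² = 6.254 ⇒ ω_n = 2.501 rad/s, and ζ = 6.7/(2ω_n) = 1.34.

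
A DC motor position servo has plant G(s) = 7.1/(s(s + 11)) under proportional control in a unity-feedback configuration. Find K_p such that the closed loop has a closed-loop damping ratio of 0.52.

Closed-loop characteristic equation: s² + 11s + K_p·7.1 = 0.
So ω_n = √(7.1K_p) and 2ζω_n = 11, giving ζ = 11/(2√(7.1K_p)).
Setting ζ = 0.52: √(7.1K_p) = 11/(2·0.52) = 10.58, so K_p = 111.9/7.1 = 15.8.

K_p = 15.8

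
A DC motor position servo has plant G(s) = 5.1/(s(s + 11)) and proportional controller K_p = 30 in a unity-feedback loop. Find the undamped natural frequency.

ω_n = 12.4 rad/s

With unity feedback the closed-loop characteristic equation is s² + 11s + 30·5.1 = s² + 11s + 153 = 0.
So ω_n² = 153 ⇒ ω_n = 12.37 rad/s, and ζ = 11/(2ω_n) = 0.445.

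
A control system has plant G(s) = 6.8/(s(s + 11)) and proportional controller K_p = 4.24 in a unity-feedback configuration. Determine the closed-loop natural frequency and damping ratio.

1 + K_p·G(s) = 0 gives s² + 11s + 28.83 = 0.
So ω_n² = 28.83 ⇒ ω_n = 5.37 rad/s, and ζ = 11/(2ω_n) = 1.02.

ω_n = 5.37 rad/s, ζ = 1.02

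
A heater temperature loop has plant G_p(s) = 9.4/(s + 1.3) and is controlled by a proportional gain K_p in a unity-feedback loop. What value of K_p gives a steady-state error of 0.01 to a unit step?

K_p = 13.7

For a type-0 loop with proportional control, e_ss = 1/(1 + K_p·G_p(0)).
G_p(0) = 7.231. Require 1/(1 + K_p·7.231) = 0.01, so 1 + 7.231·K_p = 100.
K_p = (100 − 1)/7.231 = 13.7.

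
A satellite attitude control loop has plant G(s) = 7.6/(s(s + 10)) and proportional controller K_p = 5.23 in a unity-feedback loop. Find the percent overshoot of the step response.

1.67%

The closed-loop denominator s² + 10s + 39.75 gives ω_n = √39.75 = 6.305 and ζ = 10/(2ω_n) = 0.7931.
%OS = 100·exp(−πζ/√(1−ζ²)) = 100·exp(−π·0.7931/√0.371) = 1.67%.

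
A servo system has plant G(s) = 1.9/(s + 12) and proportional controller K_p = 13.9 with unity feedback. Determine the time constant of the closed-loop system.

τ = 0.026 s

Closed-loop transfer function: T(s) = K_p·G(s)/(1 + K_p·G(s)) = 26.41/(s + 12 + 26.41) = 26.41/(s + 38.41).
Time constant τ = 1/38.41 = 0.026 s.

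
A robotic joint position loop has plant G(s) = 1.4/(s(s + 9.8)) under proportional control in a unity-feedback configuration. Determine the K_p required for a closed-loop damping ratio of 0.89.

Closed-loop characteristic equation: s² + 9.8s + K_p·1.4 = 0.
So ω_n = √(1.4K_p) and 2ζω_n = 9.8, giving ζ = 9.8/(2√(1.4K_p)).
Setting ζ = 0.89: √(1.4K_p) = 9.8/(2·0.89) = 5.506, so K_p = 30.31/1.4 = 21.7.

K_p = 21.7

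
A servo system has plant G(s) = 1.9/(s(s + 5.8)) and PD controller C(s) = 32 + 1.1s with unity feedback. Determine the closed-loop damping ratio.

Forward path: (32 + 1.1s)·1.9/(s(s+5.8)). The closed-loop characteristic equation is s² + (5.8 + 1.9·1.1)s + 1.9·32 = 0.
That is s² + 7.89s + 60.8 = 0, so ω_n = 7.797 rad/s and ζ = 7.89/(2·7.797) = 0.5059.

ζ = 0.506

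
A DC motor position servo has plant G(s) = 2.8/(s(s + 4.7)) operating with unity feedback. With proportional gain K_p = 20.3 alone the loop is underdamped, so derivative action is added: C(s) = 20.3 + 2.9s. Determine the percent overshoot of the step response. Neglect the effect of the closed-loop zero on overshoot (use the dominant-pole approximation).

0.626%

Forward path: (20.3 + 2.9s)·2.8/(s(s+4.7)). The closed-loop characteristic equation is s² + (4.7 + 2.8·2.9)s + 2.8·20.3 = 0.
That is s² + 12.82s + 56.84 = 0, so ω_n = 7.539 rad/s and ζ = 12.82/(2·7.539) = 0.8502.
%OS = 100·exp(−πζ/√(1−ζ²)) = 0.626%.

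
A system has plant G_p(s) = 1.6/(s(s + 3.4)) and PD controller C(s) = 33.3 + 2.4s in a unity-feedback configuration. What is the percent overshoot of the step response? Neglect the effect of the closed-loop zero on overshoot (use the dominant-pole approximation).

16.6%

Forward path: (33.3 + 2.4s)·1.6/(s(s+3.4)). The closed-loop characteristic equation is s² + (3.4 + 1.6·2.4)s + 1.6·33.3 = 0.
That is s² + 7.24s + 53.28 = 0, so ω_n = 7.299 rad/s and ζ = 7.24/(2·7.299) = 0.4959.
%OS = 100·exp(−πζ/√(1−ζ²)) = 16.6%.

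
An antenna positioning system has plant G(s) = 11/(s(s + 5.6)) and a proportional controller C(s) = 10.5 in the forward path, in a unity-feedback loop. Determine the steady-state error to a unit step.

The open loop C(s)G(s) has a pole at the origin (type 1), so the static position error constant is infinite and e_ss = 1/(1+∞) = 0.

0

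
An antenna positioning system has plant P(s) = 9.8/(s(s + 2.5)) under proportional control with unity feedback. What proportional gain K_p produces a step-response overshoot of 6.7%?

From %OS = 100·exp(−πζ/√(1−ζ²)) = 6.7%, ζ = −ln(0.067)/√(π²+ln²(0.067)) = 0.6522.
Characteristic equation s² + 2.5s + 9.8K_p = 0 gives ζ = 2.5/(2√(9.8K_p)).
Setting ζ = 0.6522: √(9.8K_p) = 2.5/(2·0.6522) = 1.917, so K_p = 3.673/9.8 = 0.375.

K_p = 0.375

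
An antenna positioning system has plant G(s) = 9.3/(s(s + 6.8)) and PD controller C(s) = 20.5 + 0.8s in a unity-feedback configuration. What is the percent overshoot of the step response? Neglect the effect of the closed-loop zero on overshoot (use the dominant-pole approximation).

15.1%

Forward path: (20.5 + 0.8s)·9.3/(s(s+6.8)). The closed-loop characteristic equation is s² + (6.8 + 9.3·0.8)s + 9.3·20.5 = 0.
That is s² + 14.24s + 190.7 = 0, so ω_n = 13.81 rad/s and ζ = 14.24/(2·13.81) = 0.5157.
%OS = 100·exp(−πζ/√(1−ζ²)) = 15.1%.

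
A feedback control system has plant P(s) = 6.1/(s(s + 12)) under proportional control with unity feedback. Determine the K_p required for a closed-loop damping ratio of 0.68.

Closed-loop characteristic equation: s² + 12s + K_p·6.1 = 0.
So ω_n = √(6.1K_p) and 2ζω_n = 12, giving ζ = 12/(2√(6.1K_p)).
Setting ζ = 0.68: √(6.1K_p) = 12/(2·0.68) = 8.824, so K_p = 77.85/6.1 = 12.8.

K_p = 12.8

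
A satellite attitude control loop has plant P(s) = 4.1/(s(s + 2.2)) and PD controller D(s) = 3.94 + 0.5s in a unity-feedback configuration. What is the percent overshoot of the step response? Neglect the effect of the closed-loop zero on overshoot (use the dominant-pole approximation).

Forward path: (3.94 + 0.5s)·4.1/(s(s+2.2)). The closed-loop characteristic equation is s² + (2.2 + 4.1·0.5)s + 4.1·3.94 = 0.
That is s² + 4.25s + 16.15 = 0, so ω_n = 4.019 rad/s and ζ = 4.25/(2·4.019) = 0.5287.
%OS = 100·exp(−πζ/√(1−ζ²)) = 14.1%.

14.1%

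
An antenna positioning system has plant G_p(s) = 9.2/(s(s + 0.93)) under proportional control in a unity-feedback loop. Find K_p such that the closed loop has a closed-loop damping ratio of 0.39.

K_p = 0.155

Closed-loop characteristic equation: s² + 0.93s + K_p·9.2 = 0.
So ω_n = √(9.2K_p) and 2ζω_n = 0.93, giving ζ = 0.93/(2√(9.2K_p)).
Setting ζ = 0.39: √(9.2K_p) = 0.93/(2·0.39) = 1.192, so K_p = 1.422/9.2 = 0.155.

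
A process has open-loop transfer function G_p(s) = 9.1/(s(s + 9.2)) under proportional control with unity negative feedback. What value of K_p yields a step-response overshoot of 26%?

K_p = 15

From %OS = 100·exp(−πζ/√(1−ζ²)) = 26%, ζ = −ln(0.26)/√(π²+ln²(0.26)) = 0.3941.
Characteristic equation s² + 9.2s + 9.1K_p = 0 gives ζ = 9.2/(2√(9.1K_p)).
Setting ζ = 0.3941: √(9.1K_p) = 9.2/(2·0.3941) = 11.67, so K_p = 136.2/9.1 = 15.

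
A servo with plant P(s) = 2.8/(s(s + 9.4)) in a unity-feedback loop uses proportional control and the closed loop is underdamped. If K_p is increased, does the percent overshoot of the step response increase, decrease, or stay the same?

ζ = 9.4/(2√(2.8K_p)) decreases as K_p grows; lower damping means more overshoot.

increase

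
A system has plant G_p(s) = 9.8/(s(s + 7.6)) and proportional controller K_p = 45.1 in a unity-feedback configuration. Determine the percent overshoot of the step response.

The closed-loop denominator s² + 7.6s + 442 gives ω_n = √442 = 21.02 and ζ = 7.6/(2ω_n) = 0.1808.
%OS = 100·exp(−πζ/√(1−ζ²)) = 100·exp(−π·0.1808/√0.9673) = 56.1%.

56.1%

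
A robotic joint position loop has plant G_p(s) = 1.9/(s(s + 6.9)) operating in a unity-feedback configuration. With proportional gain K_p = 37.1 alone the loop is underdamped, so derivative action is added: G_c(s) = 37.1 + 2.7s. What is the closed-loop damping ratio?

ζ = 0.716

Forward path: (37.1 + 2.7s)·1.9/(s(s+6.9)). The closed-loop characteristic equation is s² + (6.9 + 1.9·2.7)s + 1.9·37.1 = 0.
That is s² + 12.03s + 70.49 = 0, so ω_n = 8.396 rad/s and ζ = 12.03/(2·8.396) = 0.7164.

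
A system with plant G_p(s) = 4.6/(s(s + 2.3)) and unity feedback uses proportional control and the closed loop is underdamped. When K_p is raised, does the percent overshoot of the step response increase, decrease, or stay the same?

increase

ζ = 2.3/(2√(4.6K_p)) decreases as K_p grows; lower damping means more overshoot.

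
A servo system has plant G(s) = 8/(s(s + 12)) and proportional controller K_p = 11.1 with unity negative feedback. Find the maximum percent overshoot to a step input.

The closed-loop denominator s² + 12s + 88.8 gives ω_n = √88.8 = 9.423 and ζ = 12/(2ω_n) = 0.6367.
%OS = 100·exp(−πζ/√(1−ζ²)) = 100·exp(−π·0.6367/√0.5946) = 7.47%.

7.47%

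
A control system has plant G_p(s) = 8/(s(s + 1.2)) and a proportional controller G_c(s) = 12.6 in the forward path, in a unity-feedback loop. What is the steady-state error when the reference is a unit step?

0

The open loop G_c(s)G_p(s) has a pole at the origin (type 1), so the static position error constant is infinite and e_ss = 1/(1+∞) = 0.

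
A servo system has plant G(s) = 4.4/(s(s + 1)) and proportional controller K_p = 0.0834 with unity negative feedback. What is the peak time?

T_p = 9.19 s

From 1 + K_pG(s) = 0: s² + 1s + 0.367 = 0 ⇒ ω_n = 0.6058, ζ = 0.8254.
Damped frequency ω_d = ω_n√(1−ζ²) = 0.342 rad/s, so peak time T_p = π/ω_d = 9.19 s.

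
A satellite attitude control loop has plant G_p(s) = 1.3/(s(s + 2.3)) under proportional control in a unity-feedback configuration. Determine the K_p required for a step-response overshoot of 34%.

K_p = 9.64

From %OS = 100·exp(−πζ/√(1−ζ²)) = 34%, ζ = −ln(0.34)/√(π²+ln²(0.34)) = 0.3248.
Characteristic equation s² + 2.3s + 1.3K_p = 0 gives ζ = 2.3/(2√(1.3K_p)).
Setting ζ = 0.3248: √(1.3K_p) = 2.3/(2·0.3248) = 3.541, so K_p = 12.54/1.3 = 9.64.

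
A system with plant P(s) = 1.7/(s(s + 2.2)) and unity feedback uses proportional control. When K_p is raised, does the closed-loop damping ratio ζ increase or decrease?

decrease

ζ = 2.2/(2√(1.7K_p)); increasing K_p raises the denominator, so ζ falls.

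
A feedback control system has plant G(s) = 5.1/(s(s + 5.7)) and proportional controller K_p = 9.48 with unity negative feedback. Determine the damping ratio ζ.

With unity feedback the closed-loop characteristic equation is s² + 5.7s + 9.48·5.1 = s² + 5.7s + 48.35 = 0.
Matching s² + 2ζω_n s + ω_n²: ω_n = √48.35 = 6.953 rad/s and 2ζω_n = 5.7, so ζ = 5.7/(2·6.953) = 0.41.

ζ = 0.41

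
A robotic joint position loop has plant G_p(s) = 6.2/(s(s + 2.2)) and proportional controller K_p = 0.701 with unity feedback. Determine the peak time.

T_p = 1.77 s

Closed-loop characteristic equation: s² + 2.2s + 4.346 = 0, so ω_n = 2.085 rad/s and ζ = 2.2/(2·2.085) = 0.5276.
Damped frequency ω_d = ω_n√(1−ζ²) = 1.771 rad/s, so peak time T_p = π/ω_d = 1.77 s.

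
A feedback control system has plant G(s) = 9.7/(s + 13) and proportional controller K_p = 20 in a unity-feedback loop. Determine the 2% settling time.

Closed-loop transfer function: T(s) = K_p·G(s)/(1 + K_p·G(s)) = 194/(s + 13 + 194) = 194/(s + 207).
Time constant τ = 1/207 = 0.004831 s, so the 2% settling time is about 4τ = 0.0193 s.

T_s ≈ 0.0193 s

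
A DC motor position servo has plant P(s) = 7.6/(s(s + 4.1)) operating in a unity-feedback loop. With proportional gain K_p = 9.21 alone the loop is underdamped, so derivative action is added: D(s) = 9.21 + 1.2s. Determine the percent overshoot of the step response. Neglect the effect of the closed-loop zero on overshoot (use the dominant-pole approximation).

1.74%

Forward path: (9.21 + 1.2s)·7.6/(s(s+4.1)). The closed-loop characteristic equation is s² + (4.1 + 7.6·1.2)s + 7.6·9.21 = 0.
That is s² + 13.22s + 70 = 0, so ω_n = 8.366 rad/s and ζ = 13.22/(2·8.366) = 0.7901.
%OS = 100·exp(−πζ/√(1−ζ²)) = 1.74%.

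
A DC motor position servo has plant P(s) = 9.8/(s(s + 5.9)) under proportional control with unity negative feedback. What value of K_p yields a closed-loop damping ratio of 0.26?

Closed-loop characteristic equation: s² + 5.9s + K_p·9.8 = 0.
So ω_n = √(9.8K_p) and 2ζω_n = 5.9, giving ζ = 5.9/(2√(9.8K_p)).
Setting ζ = 0.26: √(9.8K_p) = 5.9/(2·0.26) = 11.35, so K_p = 128.7/9.8 = 13.1.

K_p = 13.1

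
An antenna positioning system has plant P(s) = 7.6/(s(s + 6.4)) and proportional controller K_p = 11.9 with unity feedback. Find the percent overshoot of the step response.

32.5%

The closed-loop denominator s² + 6.4s + 90.44 gives ω_n = √90.44 = 9.51 and ζ = 6.4/(2ω_n) = 0.3365.
%OS = 100·exp(−πζ/√(1−ζ²)) = 100·exp(−π·0.3365/√0.8868) = 32.5%.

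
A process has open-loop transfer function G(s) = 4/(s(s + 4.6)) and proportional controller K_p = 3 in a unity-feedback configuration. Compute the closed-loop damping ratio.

ζ = 0.664

1 + K_p·G(s) = 0 gives s² + 4.6s + 12 = 0.
So ω_n² = 12 ⇒ ω_n = 3.464 rad/s, and ζ = 4.6/(2ω_n) = 0.664.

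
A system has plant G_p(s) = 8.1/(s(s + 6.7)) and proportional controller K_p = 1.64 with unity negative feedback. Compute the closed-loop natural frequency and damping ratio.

ω_n = 3.64 rad/s, ζ = 0.919

1 + K_p·G_p(s) = 0 gives s² + 6.7s + 13.28 = 0.
Matching s² + 2ζω_n s + ω_n²: ω_n = √13.28 = 3.645 rad/s and 2ζω_n = 6.7, so ζ = 6.7/(2·3.645) = 0.919.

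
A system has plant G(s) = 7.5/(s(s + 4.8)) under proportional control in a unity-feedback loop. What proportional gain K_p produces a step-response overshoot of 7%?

K_p = 1.84

From %OS = 100·exp(−πζ/√(1−ζ²)) = 7%, ζ = −ln(0.07)/√(π²+ln²(0.07)) = 0.6461.
Characteristic equation s² + 4.8s + 7.5K_p = 0 gives ζ = 4.8/(2√(7.5K_p)).
Setting ζ = 0.6461: √(7.5K_p) = 4.8/(2·0.6461) = 3.715, so K_p = 13.8/7.5 = 1.84.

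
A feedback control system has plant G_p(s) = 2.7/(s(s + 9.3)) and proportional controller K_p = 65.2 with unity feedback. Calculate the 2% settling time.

T_s ≈ 0.86 s

Closed-loop characteristic equation: s² + 9.3s + 176 = 0, so ω_n = 13.27 rad/s and ζ = 9.3/(2·13.27) = 0.3505.
2% settling time T_s ≈ 4/(ζω_n) = 4/4.65 = 0.86 s.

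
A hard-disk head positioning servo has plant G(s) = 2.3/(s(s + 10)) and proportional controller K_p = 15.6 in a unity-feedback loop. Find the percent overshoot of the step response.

Closed-loop characteristic equation: s² + 10s + 35.88 = 0, so ω_n = 5.99 rad/s and ζ = 10/(2·5.99) = 0.8347.
%OS = 100·exp(−πζ/√(1−ζ²)) = 100·exp(−π·0.8347/√0.3032) = 0.855%.

0.855%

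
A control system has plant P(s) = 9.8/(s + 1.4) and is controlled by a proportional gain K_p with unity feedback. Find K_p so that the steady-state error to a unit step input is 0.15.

The loop is type 0, so e_ss(step) = 1/(1 + K_pos) with K_pos = K_p·P(0).
P(0) = 7. Require 1/(1 + K_p·7) = 0.15, so 1 + 7·K_p = 6.667.
K_p = (6.667 − 1)/7 = 0.81.

K_p = 0.81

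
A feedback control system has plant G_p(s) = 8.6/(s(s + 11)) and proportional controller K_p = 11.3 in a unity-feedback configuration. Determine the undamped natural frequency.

ω_n = 9.86 rad/s

With unity feedback the closed-loop characteristic equation is s² + 11s + 11.3·8.6 = s² + 11s + 97.18 = 0.
So ω_n² = 97.18 ⇒ ω_n = 9.858 rad/s, and ζ = 11/(2ω_n) = 0.558.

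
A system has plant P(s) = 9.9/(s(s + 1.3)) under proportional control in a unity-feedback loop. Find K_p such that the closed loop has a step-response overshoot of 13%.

From %OS = 100·exp(−πζ/√(1−ζ²)) = 13%, ζ = −ln(0.13)/√(π²+ln²(0.13)) = 0.5446.
Characteristic equation s² + 1.3s + 9.9K_p = 0 gives ζ = 1.3/(2√(9.9K_p)).
Setting ζ = 0.5446: √(9.9K_p) = 1.3/(2·0.5446) = 1.193, so K_p = 1.424/9.9 = 0.144.

K_p = 0.144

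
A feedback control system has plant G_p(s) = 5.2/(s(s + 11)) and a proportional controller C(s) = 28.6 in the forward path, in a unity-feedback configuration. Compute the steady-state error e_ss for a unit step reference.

The open loop C(s)G_p(s) has a pole at the origin (type 1), so the static position error constant is infinite and e_ss = 1/(1+∞) = 0.

0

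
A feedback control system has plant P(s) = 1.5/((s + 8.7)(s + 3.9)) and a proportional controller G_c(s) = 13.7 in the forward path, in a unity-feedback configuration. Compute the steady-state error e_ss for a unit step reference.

The loop is type 0. Static position error constant K_pos = G_c(0)·P(0) = 13.7·0.04421 = 0.6057.
Steady-state error to a unit step: e_ss = 1/(1+K_pos) = 1/1.606 = 0.623.

0.623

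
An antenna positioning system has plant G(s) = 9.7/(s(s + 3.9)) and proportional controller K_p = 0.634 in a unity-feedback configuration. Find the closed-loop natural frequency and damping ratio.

ω_n = 2.48 rad/s, ζ = 0.786

With unity feedback the closed-loop characteristic equation is s² + 3.9s + 0.634·9.7 = s² + 3.9s + 6.15 = 0.
Matching s² + 2ζω_n s + ω_n²: ω_n = √6.15 = 2.48 rad/s and 2ζω_n = 3.9, so ζ = 3.9/(2·2.48) = 0.786.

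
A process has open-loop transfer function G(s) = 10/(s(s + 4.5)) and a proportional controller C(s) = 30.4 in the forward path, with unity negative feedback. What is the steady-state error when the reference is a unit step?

0

The open loop C(s)G(s) has a pole at the origin (type 1), so the static position error constant is infinite and e_ss = 1/(1+∞) = 0.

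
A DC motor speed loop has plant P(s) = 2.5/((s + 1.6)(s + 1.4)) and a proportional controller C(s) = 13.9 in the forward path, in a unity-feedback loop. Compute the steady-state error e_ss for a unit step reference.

0.0606

The loop is type 0. Static position error constant K_pos = C(0)·P(0) = 13.9·1.116 = 15.51.
Steady-state error to a unit step: e_ss = 1/(1+K_pos) = 1/16.51 = 0.0606.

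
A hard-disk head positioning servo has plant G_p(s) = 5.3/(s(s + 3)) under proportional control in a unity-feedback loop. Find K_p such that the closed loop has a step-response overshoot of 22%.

From %OS = 100·exp(−πζ/√(1−ζ²)) = 22%, ζ = −ln(0.22)/√(π²+ln²(0.22)) = 0.4342.
Characteristic equation s² + 3s + 5.3K_p = 0 gives ζ = 3/(2√(5.3K_p)).
Setting ζ = 0.4342: √(5.3K_p) = 3/(2·0.4342) = 3.455, so K_p = 11.94/5.3 = 2.25.

K_p = 2.25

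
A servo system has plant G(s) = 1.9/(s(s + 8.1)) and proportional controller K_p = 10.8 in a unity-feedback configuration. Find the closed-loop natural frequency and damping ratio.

With unity feedback the closed-loop characteristic equation is s² + 8.1s + 10.8·1.9 = s² + 8.1s + 20.52 = 0.
So ω_n² = 20.52 ⇒ ω_n = 4.53 rad/s, and ζ = 8.1/(2ω_n) = 0.894.

ω_n = 4.53 rad/s, ζ = 0.894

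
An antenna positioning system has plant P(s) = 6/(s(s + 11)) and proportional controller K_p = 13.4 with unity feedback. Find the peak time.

From 1 + K_pP(s) = 0: s² + 11s + 80.4 = 0 ⇒ ω_n = 8.967, ζ = 0.6134.
Damped frequency ω_d = ω_n√(1−ζ²) = 7.082 rad/s, so peak time T_p = π/ω_d = 0.444 s.

T_p = 0.444 s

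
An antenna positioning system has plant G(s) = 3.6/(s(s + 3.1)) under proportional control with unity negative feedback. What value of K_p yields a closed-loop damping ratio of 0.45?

K_p = 3.3

Closed-loop characteristic equation: s² + 3.1s + K_p·3.6 = 0.
So ω_n = √(3.6K_p) and 2ζω_n = 3.1, giving ζ = 3.1/(2√(3.6K_p)).
Setting ζ = 0.45: √(3.6K_p) = 3.1/(2·0.45) = 3.444, so K_p = 11.86/3.6 = 3.3.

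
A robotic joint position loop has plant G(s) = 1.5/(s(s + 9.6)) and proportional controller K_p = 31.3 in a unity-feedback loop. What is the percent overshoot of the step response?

Closed-loop characteristic equation: s² + 9.6s + 46.95 = 0, so ω_n = 6.852 rad/s and ζ = 9.6/(2·6.852) = 0.7005.
%OS = 100·exp(−πζ/√(1−ζ²)) = 100·exp(−π·0.7005/√0.5093) = 4.58%.

4.58%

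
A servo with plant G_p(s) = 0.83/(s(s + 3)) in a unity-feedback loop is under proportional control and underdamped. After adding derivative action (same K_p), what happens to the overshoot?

decrease

With PD the characteristic equation becomes s² + (a + K·K_d)s + K·K_p = 0; the damping term grows, ζ rises, overshoot falls.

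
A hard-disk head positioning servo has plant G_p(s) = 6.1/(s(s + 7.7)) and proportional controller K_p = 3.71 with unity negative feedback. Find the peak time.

From 1 + K_pG_p(s) = 0: s² + 7.7s + 22.63 = 0 ⇒ ω_n = 4.757, ζ = 0.8093.
Damped frequency ω_d = ω_n√(1−ζ²) = 2.794 rad/s, so peak time T_p = π/ω_d = 1.12 s.

T_p = 1.12 s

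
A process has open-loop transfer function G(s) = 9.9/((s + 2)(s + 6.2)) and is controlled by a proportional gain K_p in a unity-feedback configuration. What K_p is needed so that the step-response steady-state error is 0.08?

K_p = 14.4

Steady-state error for a unit step on this type-0 loop is 1/(1 + K_p·G(0)).
G(0) = 0.7984. Require 1/(1 + K_p·0.7984) = 0.08, so 1 + 0.7984·K_p = 12.5.
K_p = (12.5 − 1)/0.7984 = 14.4.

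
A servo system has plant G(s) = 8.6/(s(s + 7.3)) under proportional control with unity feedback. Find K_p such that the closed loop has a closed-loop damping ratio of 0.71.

Closed-loop characteristic equation: s² + 7.3s + K_p·8.6 = 0.
So ω_n = √(8.6K_p) and 2ζω_n = 7.3, giving ζ = 7.3/(2√(8.6K_p)).
Setting ζ = 0.71: √(8.6K_p) = 7.3/(2·0.71) = 5.141, so K_p = 26.43/8.6 = 3.07.

K_p = 3.07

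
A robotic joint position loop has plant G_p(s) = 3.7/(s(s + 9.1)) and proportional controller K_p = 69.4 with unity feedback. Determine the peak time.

Closed-loop characteristic equation: s² + 9.1s + 256.8 = 0, so ω_n = 16.02 rad/s and ζ = 9.1/(2·16.02) = 0.2839.
Damped frequency ω_d = ω_n√(1−ζ²) = 15.36 rad/s, so peak time T_p = π/ω_d = 0.204 s.

T_p = 0.204 s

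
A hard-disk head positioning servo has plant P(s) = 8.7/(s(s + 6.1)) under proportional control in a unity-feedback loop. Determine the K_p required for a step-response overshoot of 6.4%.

K_p = 2.47

From %OS = 100·exp(−πζ/√(1−ζ²)) = 6.4%, ζ = −ln(0.064)/√(π²+ln²(0.064)) = 0.6585.
Characteristic equation s² + 6.1s + 8.7K_p = 0 gives ζ = 6.1/(2√(8.7K_p)).
Setting ζ = 0.6585: √(8.7K_p) = 6.1/(2·0.6585) = 4.632, so K_p = 21.45/8.7 = 2.47.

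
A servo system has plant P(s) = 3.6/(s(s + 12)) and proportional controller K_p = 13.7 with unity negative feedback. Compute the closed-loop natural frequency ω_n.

ω_n = 7.02 rad/s

With unity feedback the closed-loop characteristic equation is s² + 12s + 13.7·3.6 = s² + 12s + 49.32 = 0.
Matching s² + 2ζω_n s + ω_n²: ω_n = √49.32 = 7.023 rad/s and 2ζω_n = 12, so ζ = 12/(2·7.023) = 0.854.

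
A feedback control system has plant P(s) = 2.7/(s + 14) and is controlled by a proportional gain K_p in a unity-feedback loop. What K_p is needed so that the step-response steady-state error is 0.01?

The loop is type 0, so e_ss(step) = 1/(1 + K_pos) with K_pos = K_p·P(0).
P(0) = 0.1929. Require 1/(1 + K_p·0.1929) = 0.01, so 1 + 0.1929·K_p = 100.
K_p = (100 − 1)/0.1929 = 513.

K_p = 513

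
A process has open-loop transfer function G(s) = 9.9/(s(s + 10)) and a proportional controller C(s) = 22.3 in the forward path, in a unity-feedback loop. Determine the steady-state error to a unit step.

0

The open loop C(s)G(s) has a pole at the origin (type 1), so the static position error constant is infinite and e_ss = 1/(1+∞) = 0.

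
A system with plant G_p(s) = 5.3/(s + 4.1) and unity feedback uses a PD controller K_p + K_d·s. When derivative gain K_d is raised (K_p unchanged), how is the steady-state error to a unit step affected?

unchanged

At s = 0 the derivative term contributes nothing: C(0) = K_p regardless of K_d, so K_pos = K_p·G_p(0) and e_ss are unchanged.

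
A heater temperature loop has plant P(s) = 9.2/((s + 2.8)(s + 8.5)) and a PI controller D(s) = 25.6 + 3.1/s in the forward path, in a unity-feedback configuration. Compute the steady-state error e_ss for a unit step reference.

0

The open loop D(s)P(s) has a pole at the origin (type 1), so the static position error constant is infinite and e_ss = 1/(1+∞) = 0.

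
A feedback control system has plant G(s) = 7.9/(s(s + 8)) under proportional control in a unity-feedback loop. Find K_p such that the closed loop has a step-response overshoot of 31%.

From %OS = 100·exp(−πζ/√(1−ζ²)) = 31%, ζ = −ln(0.31)/√(π²+ln²(0.31)) = 0.3493.
Characteristic equation s² + 8s + 7.9K_p = 0 gives ζ = 8/(2√(7.9K_p)).
Setting ζ = 0.3493: √(7.9K_p) = 8/(2·0.3493) = 11.45, so K_p = 131.1/7.9 = 16.6.

K_p = 16.6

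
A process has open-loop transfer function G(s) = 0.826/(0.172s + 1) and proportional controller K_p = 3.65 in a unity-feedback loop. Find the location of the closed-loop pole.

Closed loop: T(s) = K_p·G/(1+K_p·G) = 3.015/(0.172s + 1 + 3.015), with pole at s = −(1 + 3.015)/0.172 = −23.34.

s = -23.34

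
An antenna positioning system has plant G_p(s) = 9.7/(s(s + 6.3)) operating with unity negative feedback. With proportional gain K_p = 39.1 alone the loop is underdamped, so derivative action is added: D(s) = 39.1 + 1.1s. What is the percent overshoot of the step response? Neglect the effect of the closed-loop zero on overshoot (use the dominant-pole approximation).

21.9%

Forward path: (39.1 + 1.1s)·9.7/(s(s+6.3)). The closed-loop characteristic equation is s² + (6.3 + 9.7·1.1)s + 9.7·39.1 = 0.
That is s² + 16.97s + 379.3 = 0, so ω_n = 19.47 rad/s and ζ = 16.97/(2·19.47) = 0.4357.
%OS = 100·exp(−πζ/√(1−ζ²)) = 21.9%.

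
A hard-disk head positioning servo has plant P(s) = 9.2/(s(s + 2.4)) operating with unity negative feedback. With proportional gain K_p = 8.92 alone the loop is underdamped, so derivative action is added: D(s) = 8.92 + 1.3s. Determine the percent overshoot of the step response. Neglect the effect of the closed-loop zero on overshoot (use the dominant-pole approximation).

Forward path: (8.92 + 1.3s)·9.2/(s(s+2.4)). The closed-loop characteristic equation is s² + (2.4 + 9.2·1.3)s + 9.2·8.92 = 0.
That is s² + 14.36s + 82.06 = 0, so ω_n = 9.059 rad/s and ζ = 14.36/(2·9.059) = 0.7926.
%OS = 100·exp(−πζ/√(1−ζ²)) = 1.68%.

1.68%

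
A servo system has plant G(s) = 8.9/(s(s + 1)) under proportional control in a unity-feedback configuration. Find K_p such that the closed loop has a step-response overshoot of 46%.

K_p = 0.488

From %OS = 100·exp(−πζ/√(1−ζ²)) = 46%, ζ = −ln(0.46)/√(π²+ln²(0.46)) = 0.24.
Characteristic equation s² + 1s + 8.9K_p = 0 gives ζ = 1/(2√(8.9K_p)).
Setting ζ = 0.24: √(8.9K_p) = 1/(2·0.24) = 2.084, so K_p = 4.342/8.9 = 0.488.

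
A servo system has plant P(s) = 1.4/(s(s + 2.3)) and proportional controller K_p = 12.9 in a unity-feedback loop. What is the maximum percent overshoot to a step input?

41.4%

From 1 + K_pP(s) = 0: s² + 2.3s + 18.06 = 0 ⇒ ω_n = 4.25, ζ = 0.2706.
%OS = 100·exp(−πζ/√(1−ζ²)) = 100·exp(−π·0.2706/√0.9268) = 41.4%.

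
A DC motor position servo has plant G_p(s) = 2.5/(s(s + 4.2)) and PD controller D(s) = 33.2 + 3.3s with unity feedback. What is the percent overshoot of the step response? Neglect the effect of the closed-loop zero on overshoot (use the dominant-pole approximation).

Forward path: (33.2 + 3.3s)·2.5/(s(s+4.2)). The closed-loop characteristic equation is s² + (4.2 + 2.5·3.3)s + 2.5·33.2 = 0.
That is s² + 12.45s + 83 = 0, so ω_n = 9.11 rad/s and ζ = 12.45/(2·9.11) = 0.6833.
%OS = 100·exp(−πζ/√(1−ζ²)) = 5.29%.

5.29%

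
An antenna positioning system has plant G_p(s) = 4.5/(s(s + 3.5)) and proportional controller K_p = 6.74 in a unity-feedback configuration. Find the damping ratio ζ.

With unity feedback the closed-loop characteristic equation is s² + 3.5s + 6.74·4.5 = s² + 3.5s + 30.33 = 0.
Matching s² + 2ζω_n s + ω_n²: ω_n = √30.33 = 5.507 rad/s and 2ζω_n = 3.5, so ζ = 3.5/(2·5.507) = 0.318.

ζ = 0.318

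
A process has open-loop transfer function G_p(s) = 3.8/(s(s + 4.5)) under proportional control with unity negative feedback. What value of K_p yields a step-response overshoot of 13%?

From %OS = 100·exp(−πζ/√(1−ζ²)) = 13%, ζ = −ln(0.13)/√(π²+ln²(0.13)) = 0.5446.
Characteristic equation s² + 4.5s + 3.8K_p = 0 gives ζ = 4.5/(2√(3.8K_p)).
Setting ζ = 0.5446: √(3.8K_p) = 4.5/(2·0.5446) = 4.131, so K_p = 17.07/3.8 = 4.49.

K_p = 4.49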